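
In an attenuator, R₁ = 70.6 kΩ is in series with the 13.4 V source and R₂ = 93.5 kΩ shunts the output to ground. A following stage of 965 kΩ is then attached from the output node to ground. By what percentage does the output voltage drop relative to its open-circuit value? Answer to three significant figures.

The divider's output (Thévenin) resistance is R₁‖R₂ = 40.23 kΩ.
Fractional drop under load = R_th/(R_th + R_L) = 40.23 / (40.23 + 965) = 0.04002.
So the output falls by 4.00 %.

4.00 %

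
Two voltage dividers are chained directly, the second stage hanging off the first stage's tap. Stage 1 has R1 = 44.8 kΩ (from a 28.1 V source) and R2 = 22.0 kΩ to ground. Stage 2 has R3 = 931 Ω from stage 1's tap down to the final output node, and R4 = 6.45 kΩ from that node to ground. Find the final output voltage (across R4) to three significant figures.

V_out ≈ 2.70 V

Stage 2 presents R3+R4 = 7381 Ω as a load on stage 1's tap.
Stage 1's lower leg becomes R2‖(R3+R4) = 5527 Ω, so V_mid = 28.1 × 5527/50330 = 3.086 V.
Stage 2 is itself unloaded: V_out = V_mid × R4/(R3+R4) = 3.086 × 6450/7381 = 2.70 V.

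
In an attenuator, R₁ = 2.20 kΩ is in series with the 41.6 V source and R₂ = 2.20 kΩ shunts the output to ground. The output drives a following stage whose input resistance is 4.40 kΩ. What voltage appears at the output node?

V_out ≈ 16.6 V

The load sits in parallel with R₂: R₂‖R_L = (2.20 × 4.40) / (2.20 + 4.40) = 1.467 kΩ.
V_out = 41.6 × 1.467 / (2.20 + 1.467) = 41.6 × 1.467/3.667 = 16.6 V.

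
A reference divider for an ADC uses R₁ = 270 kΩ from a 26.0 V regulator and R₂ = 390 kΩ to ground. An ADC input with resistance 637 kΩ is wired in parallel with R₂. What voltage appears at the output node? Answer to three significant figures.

The load sits in parallel with R₂: R₂‖R_L = (390 × 637) / (390 + 637) = 241.9 kΩ.
V_out = 26.0 × 241.9 / (270 + 241.9) = 26.0 × 241.9/511.9 = 12.3 V.

V_out ≈ 12.3 V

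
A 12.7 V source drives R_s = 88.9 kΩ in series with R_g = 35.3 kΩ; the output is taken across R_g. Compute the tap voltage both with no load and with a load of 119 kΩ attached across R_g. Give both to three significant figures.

Open-circuit: V = 12.7 × 35.3/(88.9 + 35.3) = 3.61 V.
With the load, R_g becomes R_g‖R_L = 27.22 kΩ, so V = 12.7 × 27.22/116.1 = 2.98 V.

Unloaded: 3.61 V; loaded: 2.98 V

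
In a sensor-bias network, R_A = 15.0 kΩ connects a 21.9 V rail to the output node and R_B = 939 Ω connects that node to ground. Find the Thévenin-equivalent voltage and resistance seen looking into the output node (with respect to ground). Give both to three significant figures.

V_th = 1.29 V, R_th = 884 Ω

V_th is the open-circuit tap voltage: 21.9 × 939/(15000 + 939) = 1.29 V.
With the supply zeroed, R_A and R_B appear in parallel from the tap: R_th = R_A‖R_B = (15000 × 939)/15940 = 884 Ω.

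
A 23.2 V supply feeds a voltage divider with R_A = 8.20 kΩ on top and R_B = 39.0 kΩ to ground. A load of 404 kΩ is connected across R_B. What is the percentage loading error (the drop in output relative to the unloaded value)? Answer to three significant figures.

The divider's output (Thévenin) resistance is R_A‖R_B = 6.775 kΩ.
Fractional drop under load = R_th/(R_th + R_L) = 6.775 / (6.775 + 404) = 0.01649.
So the output falls by 1.65 %.

1.65 %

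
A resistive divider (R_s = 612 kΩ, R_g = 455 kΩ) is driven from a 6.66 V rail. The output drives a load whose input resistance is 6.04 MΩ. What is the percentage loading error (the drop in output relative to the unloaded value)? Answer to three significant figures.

The divider's output (Thévenin) resistance is R_s‖R_g = 261.0 kΩ.
Fractional drop under load = R_th/(R_th + R_L) = 261.0 / (261.0 + 6040) = 0.04142.
So the output falls by 4.14 %.

4.14 %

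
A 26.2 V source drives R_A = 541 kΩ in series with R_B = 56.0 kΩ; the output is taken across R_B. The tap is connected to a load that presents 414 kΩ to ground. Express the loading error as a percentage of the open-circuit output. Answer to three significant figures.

Unloaded V = 26.2 × 56.0/597.0 = 2.4576 V.
Loaded: R_B‖R_L = 49.33 kΩ, giving V = 26.2 × 49.33/590.3 = 2.1893 V.
Drop = (2.4576 − 2.1893) / 2.4576 = 10.9 %.

10.9 %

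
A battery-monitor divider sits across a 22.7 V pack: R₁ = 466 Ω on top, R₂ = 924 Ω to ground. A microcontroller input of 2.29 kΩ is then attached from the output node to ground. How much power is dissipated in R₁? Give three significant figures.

Total resistance from the source is R₁ + (R₂‖R_L) = 1124 Ω, so I = 22.7/1124 Ω = 20.19 mA.
P = I²·R₁ = (20.19 mA)² × 466 Ω = 190 mW.

P ≈ 190 mW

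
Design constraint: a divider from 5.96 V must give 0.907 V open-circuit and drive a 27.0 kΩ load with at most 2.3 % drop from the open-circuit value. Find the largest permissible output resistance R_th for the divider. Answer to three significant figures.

Loading drop = R_th/(R_th + R_L) ≤ 0.0230, so R_th ≤ R_L · ε/(1−ε) = 27.0 kΩ × 0.0230/0.9770 = 636 Ω.

R_th ≤ 636 Ω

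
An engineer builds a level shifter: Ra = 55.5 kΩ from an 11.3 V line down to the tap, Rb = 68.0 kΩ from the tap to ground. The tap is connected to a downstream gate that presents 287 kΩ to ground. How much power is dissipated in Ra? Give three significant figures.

P ≈ 0.581 mW

Total resistance from the source is Ra + (Rb‖R_L) = 110.5 kΩ, so I = 11.3/110.5 kΩ = 0.1023 mA.
P = I²·Ra = (0.1023 mA)² × 55.5 kΩ = 0.581 mW.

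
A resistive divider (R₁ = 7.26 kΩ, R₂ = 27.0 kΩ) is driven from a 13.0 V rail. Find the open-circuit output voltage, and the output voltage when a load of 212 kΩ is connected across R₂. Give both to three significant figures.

Open-circuit: V = 13.0 × 27.0/(7.26 + 27.0) = 10.2 V.
With the load, R₂ becomes R₂‖R_L = 23.95 kΩ, so V = 13.0 × 23.95/31.21 = 9.98 V.

Unloaded: 10.2 V; loaded: 9.98 V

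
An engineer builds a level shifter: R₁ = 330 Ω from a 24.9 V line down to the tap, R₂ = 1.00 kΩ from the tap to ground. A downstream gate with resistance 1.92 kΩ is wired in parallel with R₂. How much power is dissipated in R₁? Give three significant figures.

P ≈ 210 mW

Total resistance from the source is R₁ + (R₂‖R_L) = 987.5 Ω, so I = 24.9/987.5 Ω = 25.21 mA.
P = I²·R₁ = (25.21 mA)² × 330 Ω = 210 mW.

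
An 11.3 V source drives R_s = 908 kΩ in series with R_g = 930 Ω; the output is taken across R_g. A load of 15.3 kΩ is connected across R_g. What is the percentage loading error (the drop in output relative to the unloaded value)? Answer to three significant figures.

The divider's output (Thévenin) resistance is R_s‖R_g = 929.0 Ω.
Fractional drop under load = R_th/(R_th + R_L) = 929.0 / (929.0 + 15300) = 0.05725.
So the output falls by 5.72 %.

5.72 %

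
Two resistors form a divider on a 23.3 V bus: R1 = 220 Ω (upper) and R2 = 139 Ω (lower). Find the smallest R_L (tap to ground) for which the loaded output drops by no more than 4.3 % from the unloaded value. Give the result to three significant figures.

Output resistance R_th = R1‖R2 = (220 × 139)/359.0 = 85.18 Ω.
The fractional drop is R_th/(R_th + R_L); requiring this ≤ 0.0430 gives R_L ≥ R_th(1/0.0430 − 1) = 85.18 × 22.26 = 1.90 kΩ.

R_L(min) ≈ 1.90 kΩ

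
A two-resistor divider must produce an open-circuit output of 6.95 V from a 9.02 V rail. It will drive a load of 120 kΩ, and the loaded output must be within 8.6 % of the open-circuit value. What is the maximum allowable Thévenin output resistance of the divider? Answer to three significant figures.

Loading drop = R_th/(R_th + R_L) ≤ 0.0860, so R_th ≤ R_L · ε/(1−ε) = 120 kΩ × 0.0860/0.9140 = 11.3 kΩ.
(Any R1, R2 with R2/(R1+R2) = 0.771 and R1‖R2 ≤ 11.3 kΩ will meet the spec.)

R_th ≤ 11.3 kΩ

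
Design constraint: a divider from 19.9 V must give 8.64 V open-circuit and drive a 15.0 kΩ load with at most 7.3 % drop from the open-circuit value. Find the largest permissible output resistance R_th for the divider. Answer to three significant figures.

Loading drop = R_th/(R_th + R_L) ≤ 0.0730, so R_th ≤ R_L · ε/(1−ε) = 15.0 kΩ × 0.0730/0.9270 = 1.18 kΩ.
(Any R1, R2 with R2/(R1+R2) = 0.434 and R1‖R2 ≤ 1.18 kΩ will meet the spec.)

R_th ≤ 1.18 kΩ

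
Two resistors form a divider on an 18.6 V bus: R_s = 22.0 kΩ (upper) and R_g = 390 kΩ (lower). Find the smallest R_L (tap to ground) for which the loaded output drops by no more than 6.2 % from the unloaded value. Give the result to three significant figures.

R_L(min) ≈ 315 kΩ

Output resistance R_th = R_s‖R_g = (22.0 × 390)/412.0 = 20.83 kΩ.
The fractional drop is R_th/(R_th + R_L); requiring this ≤ 0.0620 gives R_L ≥ R_th(1/0.0620 − 1) = 20.83 × 15.13 = 315 kΩ.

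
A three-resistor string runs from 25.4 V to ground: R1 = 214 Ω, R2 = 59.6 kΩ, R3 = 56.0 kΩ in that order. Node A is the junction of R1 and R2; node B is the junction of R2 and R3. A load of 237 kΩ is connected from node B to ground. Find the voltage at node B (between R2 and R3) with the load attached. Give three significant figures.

V ≈ 10.9 V

At node B, R3 is in parallel with the load: R3‖R_L = 45300 Ω.
Below node A the resistance is R2 + (R3‖R_L) = 104900 Ω, so V_A = 25.4 × 104900/105100 = 25.35 V.
Then V_B = V_A × (R3‖R_L)/(R2 + R3‖R_L) = 25.35 × 45300/104900 = 10.9 V.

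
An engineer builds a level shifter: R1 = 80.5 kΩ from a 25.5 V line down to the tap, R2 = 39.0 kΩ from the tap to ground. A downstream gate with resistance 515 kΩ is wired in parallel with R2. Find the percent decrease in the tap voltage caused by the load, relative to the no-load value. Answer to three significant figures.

The divider's output (Thévenin) resistance is R1‖R2 = 26.27 kΩ.
Fractional drop under load = R_th/(R_th + R_L) = 26.27 / (26.27 + 515) = 0.04854.
So the output falls by 4.85 %.

4.85 %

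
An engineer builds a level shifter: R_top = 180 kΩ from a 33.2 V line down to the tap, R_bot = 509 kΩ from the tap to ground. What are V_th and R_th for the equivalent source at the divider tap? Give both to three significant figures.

V_th is the open-circuit tap voltage: 33.2 × 509/(180 + 509) = 24.5 V.
With the supply zeroed, R_top and R_bot appear in parallel from the tap: R_th = R_top‖R_bot = (180 × 509)/689.0 = 133 kΩ.

V_th = 24.5 V, R_th = 133 kΩ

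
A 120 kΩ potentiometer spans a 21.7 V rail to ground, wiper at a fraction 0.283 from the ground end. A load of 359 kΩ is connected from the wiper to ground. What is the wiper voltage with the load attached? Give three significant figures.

V ≈ 5.75 V

The wiper splits the pot into (1−α)R = 86.04 kΩ above and αR = 33.96 kΩ below.
Lower section ‖ load = 31.03 kΩ.
V_wiper = 21.7 × 31.03/(86.04 + 31.03) = 5.75 V.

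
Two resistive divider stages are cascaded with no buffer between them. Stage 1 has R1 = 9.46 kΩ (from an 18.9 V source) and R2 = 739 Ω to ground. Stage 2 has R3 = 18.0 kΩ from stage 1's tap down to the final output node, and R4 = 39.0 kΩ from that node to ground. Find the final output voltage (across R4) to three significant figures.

V_out ≈ 0.926 V

Stage 2 presents R3+R4 = 57000 Ω as a load on stage 1's tap.
Stage 1's lower leg becomes R2‖(R3+R4) = 729.5 Ω, so V_mid = 18.9 × 729.5/10190 = 1.353 V.
Stage 2 is itself unloaded: V_out = V_mid × R4/(R3+R4) = 1.353 × 39000/57000 = 0.926 V.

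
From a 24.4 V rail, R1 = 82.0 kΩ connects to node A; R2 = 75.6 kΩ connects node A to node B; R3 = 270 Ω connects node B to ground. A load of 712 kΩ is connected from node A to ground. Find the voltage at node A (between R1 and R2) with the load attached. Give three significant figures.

Below node A the series string R2+R3 = 75870 Ω sits in parallel with the 712000 Ω load: 68560 Ω.
V_A = 24.4 × 68560/(82000 + 68560) = 11.1 V.

V ≈ 11.1 V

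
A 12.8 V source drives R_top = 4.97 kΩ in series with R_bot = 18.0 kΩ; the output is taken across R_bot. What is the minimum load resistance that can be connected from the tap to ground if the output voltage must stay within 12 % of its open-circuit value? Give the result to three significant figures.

Output resistance R_th = R_top‖R_bot = (4.97 × 18.0)/22.97 = 3.895 kΩ.
The fractional drop is R_th/(R_th + R_L); requiring this ≤ 0.120 gives R_L ≥ R_th(1/0.120 − 1) = 3.895 × 7.333 = 28.6 kΩ.

R_L(min) ≈ 28.6 kΩ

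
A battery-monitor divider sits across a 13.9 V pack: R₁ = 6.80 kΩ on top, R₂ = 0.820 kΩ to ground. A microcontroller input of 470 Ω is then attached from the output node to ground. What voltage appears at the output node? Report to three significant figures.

V_out ≈ 0.585 V

The load sits in parallel with R₂: R₂‖R_L = (820 × 470) / (820 + 470) = 298.8 Ω.
V_out = 13.9 × 298.8 / (6800 + 298.8) = 13.9 × 298.8/7099 = 0.585 V.
(Unloaded it would have been 1.50 V.)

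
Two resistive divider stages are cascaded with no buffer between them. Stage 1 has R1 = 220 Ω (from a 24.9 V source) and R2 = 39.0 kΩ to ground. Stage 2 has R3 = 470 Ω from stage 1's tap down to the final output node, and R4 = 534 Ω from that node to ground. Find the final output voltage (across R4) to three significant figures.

V_out ≈ 10.8 V

Stage 2 presents R3+R4 = 1004 Ω as a load on stage 1's tap.
Stage 1's lower leg becomes R2‖(R3+R4) = 978.8 Ω, so V_mid = 24.9 × 978.8/1199 = 20.33 V.
Stage 2 is itself unloaded: V_out = V_mid × R4/(R3+R4) = 20.33 × 534/1004 = 10.8 V.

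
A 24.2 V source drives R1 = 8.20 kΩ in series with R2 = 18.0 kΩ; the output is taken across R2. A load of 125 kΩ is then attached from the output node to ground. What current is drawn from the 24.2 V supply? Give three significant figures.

R2‖R_L = 15.73 kΩ, so the source sees R1 + R2‖R_L = 23.93 kΩ.
I = 24.2 V / 23.93 kΩ = 1.01 mA.

I ≈ 1.01 mA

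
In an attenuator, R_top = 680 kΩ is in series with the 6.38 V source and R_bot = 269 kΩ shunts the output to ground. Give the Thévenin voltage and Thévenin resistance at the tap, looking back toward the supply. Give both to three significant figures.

V_th = 1.81 V, R_th = 193 kΩ

V_th is the open-circuit tap voltage: 6.38 × 269/(680 + 269) = 1.81 V.
With the supply zeroed, R_top and R_bot appear in parallel from the tap: R_th = R_top‖R_bot = (680 × 269)/949.0 = 193 kΩ.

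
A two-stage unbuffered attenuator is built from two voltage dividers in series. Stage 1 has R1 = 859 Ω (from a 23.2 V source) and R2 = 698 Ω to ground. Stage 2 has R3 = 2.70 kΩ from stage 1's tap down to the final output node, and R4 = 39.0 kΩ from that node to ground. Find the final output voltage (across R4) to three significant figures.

V_out ≈ 9.64 V

Stage 2 presents R3+R4 = 41700 Ω as a load on stage 1's tap.
Stage 1's lower leg becomes R2‖(R3+R4) = 686.5 Ω, so V_mid = 23.2 × 686.5/1546 = 10.31 V.
Stage 2 is itself unloaded: V_out = V_mid × R4/(R3+R4) = 10.31 × 39000/41700 = 9.64 V.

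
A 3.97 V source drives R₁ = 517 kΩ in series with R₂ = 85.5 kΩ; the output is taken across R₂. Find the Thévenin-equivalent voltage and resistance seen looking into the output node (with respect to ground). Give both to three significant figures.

V_th is the open-circuit tap voltage: 3.97 × 85.5/(517 + 85.5) = 0.563 V.
With the supply zeroed, R₁ and R₂ appear in parallel from the tap: R_th = R₁‖R₂ = (517 × 85.5)/602.5 = 73.4 kΩ.

V_th = 0.563 V, R_th = 73.4 kΩ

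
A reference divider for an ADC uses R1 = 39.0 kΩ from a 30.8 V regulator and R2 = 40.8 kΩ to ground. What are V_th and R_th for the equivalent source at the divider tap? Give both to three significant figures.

V_th is the open-circuit tap voltage: 30.8 × 40.8/(39.0 + 40.8) = 15.7 V.
With the supply zeroed, R1 and R2 appear in parallel from the tap: R_th = R1‖R2 = (39.0 × 40.8)/79.80 = 19.9 kΩ.

V_th = 15.7 V, R_th = 19.9 kΩ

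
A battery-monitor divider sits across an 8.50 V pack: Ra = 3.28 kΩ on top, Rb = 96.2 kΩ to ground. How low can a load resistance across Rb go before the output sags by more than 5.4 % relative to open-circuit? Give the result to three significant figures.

Output resistance R_th = Ra‖Rb = (3.28 × 96.2)/99.48 = 3.172 kΩ.
The fractional drop is R_th/(R_th + R_L); requiring this ≤ 0.0540 gives R_L ≥ R_th(1/0.0540 − 1) = 3.172 × 17.52 = 55.6 kΩ.

R_L(min) ≈ 55.6 kΩ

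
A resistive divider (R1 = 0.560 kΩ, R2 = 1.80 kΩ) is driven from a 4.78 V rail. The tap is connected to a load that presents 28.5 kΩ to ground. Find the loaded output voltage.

V_out ≈ 3.59 V

The load sits in parallel with R2: R2‖R_L = (1800 × 28500) / (1800 + 28500) = 1693 Ω.
V_out = 4.78 × 1693 / (560 + 1693) = 4.78 × 1693/2253 = 3.59 V.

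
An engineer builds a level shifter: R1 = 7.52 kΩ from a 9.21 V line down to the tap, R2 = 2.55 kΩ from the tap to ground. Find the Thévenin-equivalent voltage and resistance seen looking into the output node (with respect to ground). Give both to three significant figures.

V_th = 2.33 V, R_th = 1.90 kΩ

V_th is the open-circuit tap voltage: 9.21 × 2.55/(7.52 + 2.55) = 2.33 V.
With the supply zeroed, R1 and R2 appear in parallel from the tap: R_th = R1‖R2 = (7.52 × 2.55)/10.07 = 1.90 kΩ.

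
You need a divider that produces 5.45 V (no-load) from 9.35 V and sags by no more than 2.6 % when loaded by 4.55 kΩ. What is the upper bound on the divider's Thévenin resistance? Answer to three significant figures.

Loading drop = R_th/(R_th + R_L) ≤ 0.0260, so R_th ≤ R_L · ε/(1−ε) = 4.55 kΩ × 0.0260/0.9740 = 121 Ω.
(Any R1, R2 with R2/(R1+R2) = 0.583 and R1‖R2 ≤ 121 Ω will meet the spec.)

R_th ≤ 121 Ω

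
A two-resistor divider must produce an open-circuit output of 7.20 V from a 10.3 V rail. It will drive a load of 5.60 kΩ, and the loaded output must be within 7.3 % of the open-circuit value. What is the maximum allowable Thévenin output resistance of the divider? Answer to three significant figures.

R_th ≤ 441 Ω

Loading drop = R_th/(R_th + R_L) ≤ 0.0730, so R_th ≤ R_L · ε/(1−ε) = 5.60 kΩ × 0.0730/0.9270 = 441 Ω.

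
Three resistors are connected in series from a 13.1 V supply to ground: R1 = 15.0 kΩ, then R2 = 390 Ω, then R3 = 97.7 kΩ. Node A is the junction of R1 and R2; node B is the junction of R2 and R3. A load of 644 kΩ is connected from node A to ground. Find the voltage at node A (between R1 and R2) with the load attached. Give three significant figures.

Below node A the series string R2+R3 = 98090 Ω sits in parallel with the 644000 Ω load: 85120 Ω.
V_A = 13.1 × 85120/(15000 + 85120) = 11.1 V.

V ≈ 11.1 V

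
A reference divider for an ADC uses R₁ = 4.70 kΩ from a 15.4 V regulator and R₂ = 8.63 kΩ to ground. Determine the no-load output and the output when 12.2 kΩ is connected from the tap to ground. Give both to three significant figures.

Open-circuit: V = 15.4 × 8.63/(4.70 + 8.63) = 9.97 V.
With the load, R₂ becomes R₂‖R_L = 5.055 kΩ, so V = 15.4 × 5.055/9.755 = 7.98 V.

Unloaded: 9.97 V; loaded: 7.98 V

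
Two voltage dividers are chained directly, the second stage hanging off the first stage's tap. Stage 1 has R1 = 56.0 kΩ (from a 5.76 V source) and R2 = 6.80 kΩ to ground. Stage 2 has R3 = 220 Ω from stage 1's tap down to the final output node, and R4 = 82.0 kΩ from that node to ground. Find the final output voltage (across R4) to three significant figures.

Stage 2 presents R3+R4 = 82220 Ω as a load on stage 1's tap.
Stage 1's lower leg becomes R2‖(R3+R4) = 6281 Ω, so V_mid = 5.76 × 6281/62280 = 0.5809 V.
Stage 2 is itself unloaded: V_out = V_mid × R4/(R3+R4) = 0.5809 × 82000/82220 = 0.579 V.

V_out ≈ 0.579 V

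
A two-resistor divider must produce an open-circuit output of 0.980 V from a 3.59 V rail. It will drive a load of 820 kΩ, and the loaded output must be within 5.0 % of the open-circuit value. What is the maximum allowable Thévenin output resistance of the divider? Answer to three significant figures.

Loading drop = R_th/(R_th + R_L) ≤ 0.0500, so R_th ≤ R_L · ε/(1−ε) = 820 kΩ × 0.0500/0.9500 = 43.2 kΩ.
(Any R1, R2 with R2/(R1+R2) = 0.273 and R1‖R2 ≤ 43.2 kΩ will meet the spec.)

R_th ≤ 43.2 kΩ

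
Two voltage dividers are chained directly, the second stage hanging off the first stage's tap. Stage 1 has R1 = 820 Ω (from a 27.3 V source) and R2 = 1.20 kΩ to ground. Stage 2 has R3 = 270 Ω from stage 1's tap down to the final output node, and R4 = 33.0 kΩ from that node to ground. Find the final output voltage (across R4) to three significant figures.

V_out ≈ 15.9 V

Stage 2 presents R3+R4 = 33270 Ω as a load on stage 1's tap.
Stage 1's lower leg becomes R2‖(R3+R4) = 1158 Ω, so V_mid = 27.3 × 1158/1978 = 15.98 V.
Stage 2 is itself unloaded: V_out = V_mid × R4/(R3+R4) = 15.98 × 33000/33270 = 15.9 V.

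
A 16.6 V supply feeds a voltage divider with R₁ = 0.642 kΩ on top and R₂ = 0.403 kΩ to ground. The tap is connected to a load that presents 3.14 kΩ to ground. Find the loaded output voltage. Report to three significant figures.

V_out ≈ 5.93 V

The load sits in parallel with R₂: R₂‖R_L = (403 × 3140) / (403 + 3140) = 357.2 Ω.
V_out = 16.6 × 357.2 / (642 + 357.2) = 16.6 × 357.2/999.2 = 5.93 V.
(Unloaded it would have been 6.40 V.)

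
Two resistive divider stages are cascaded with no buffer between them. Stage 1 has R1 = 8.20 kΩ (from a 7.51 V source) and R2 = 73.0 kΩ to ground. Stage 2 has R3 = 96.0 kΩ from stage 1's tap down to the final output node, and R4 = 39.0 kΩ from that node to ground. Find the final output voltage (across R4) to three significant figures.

V_out ≈ 1.85 V

Stage 2 presents R3+R4 = 135.0 kΩ as a load on stage 1's tap.
Stage 1's lower leg becomes R2‖(R3+R4) = 47.38 kΩ, so V_mid = 7.51 × 47.38/55.58 = 6.402 V.
Stage 2 is itself unloaded: V_out = V_mid × R4/(R3+R4) = 6.402 × 39.0/135.0 = 1.85 V.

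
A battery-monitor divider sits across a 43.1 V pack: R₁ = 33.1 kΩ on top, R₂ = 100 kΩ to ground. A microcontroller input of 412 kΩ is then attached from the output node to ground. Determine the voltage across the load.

The load sits in parallel with R₂: R₂‖R_L = (100 × 412) / (100 + 412) = 80.47 kΩ.
V_out = 43.1 × 80.47 / (33.1 + 80.47) = 43.1 × 80.47/113.6 = 30.5 V.

V_out ≈ 30.5 V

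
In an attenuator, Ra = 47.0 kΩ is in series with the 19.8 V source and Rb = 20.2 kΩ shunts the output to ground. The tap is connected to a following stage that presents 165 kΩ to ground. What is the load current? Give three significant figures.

Rb‖R_L = 18.00 kΩ; V_out = 19.8 × 18.00/65.00 = 5.482 V.
I_L = V_out / R_L = 5.482 / 165 kΩ = 0.0332 mA.

I_L ≈ 0.0332 mA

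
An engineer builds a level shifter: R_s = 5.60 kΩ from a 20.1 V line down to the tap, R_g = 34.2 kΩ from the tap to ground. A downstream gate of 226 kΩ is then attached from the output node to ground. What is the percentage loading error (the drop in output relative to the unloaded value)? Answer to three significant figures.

The divider's output (Thévenin) resistance is R_s‖R_g = 4.812 kΩ.
Fractional drop under load = R_th/(R_th + R_L) = 4.812 / (4.812 + 226) = 0.02085.
So the output falls by 2.08 %.

2.08 %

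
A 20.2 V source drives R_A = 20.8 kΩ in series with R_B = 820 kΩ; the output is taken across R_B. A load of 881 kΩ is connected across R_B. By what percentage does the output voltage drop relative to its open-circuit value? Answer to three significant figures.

2.25 %

The divider's output (Thévenin) resistance is R_A‖R_B = 20.29 kΩ.
Fractional drop under load = R_th/(R_th + R_L) = 20.29 / (20.29 + 881) = 0.02251.
So the output falls by 2.25 %.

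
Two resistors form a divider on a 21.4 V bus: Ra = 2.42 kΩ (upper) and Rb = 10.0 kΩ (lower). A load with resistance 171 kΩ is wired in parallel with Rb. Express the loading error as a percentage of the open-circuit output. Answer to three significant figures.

1.13 %

The divider's output (Thévenin) resistance is Ra‖Rb = 1.948 kΩ.
Fractional drop under load = R_th/(R_th + R_L) = 1.948 / (1.948 + 171) = 0.01127.
So the output falls by 1.13 %.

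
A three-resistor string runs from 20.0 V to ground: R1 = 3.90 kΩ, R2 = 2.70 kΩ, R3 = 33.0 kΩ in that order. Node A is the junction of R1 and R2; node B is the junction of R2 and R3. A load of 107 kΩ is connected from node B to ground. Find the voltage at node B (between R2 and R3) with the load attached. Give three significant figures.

At node B, R3 is in parallel with the load: R3‖R_L = 25.22 kΩ.
Below node A the resistance is R2 + (R3‖R_L) = 27.92 kΩ, so V_A = 20.0 × 27.92/31.82 = 17.55 V.
Then V_B = V_A × (R3‖R_L)/(R2 + R3‖R_L) = 17.55 × 25.22/27.92 = 15.9 V.

V ≈ 15.9 V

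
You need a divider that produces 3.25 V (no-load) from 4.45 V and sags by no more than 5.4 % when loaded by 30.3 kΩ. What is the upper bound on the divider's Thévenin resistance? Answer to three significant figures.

Loading drop = R_th/(R_th + R_L) ≤ 0.0540, so R_th ≤ R_L · ε/(1−ε) = 30.3 kΩ × 0.0540/0.9460 = 1.73 kΩ.
(Any R1, R2 with R2/(R1+R2) = 0.730 and R1‖R2 ≤ 1.73 kΩ will meet the spec.)

R_th ≤ 1.73 kΩ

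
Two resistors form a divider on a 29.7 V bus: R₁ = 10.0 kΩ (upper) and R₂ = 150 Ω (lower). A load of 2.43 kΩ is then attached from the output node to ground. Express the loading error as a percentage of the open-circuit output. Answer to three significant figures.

5.73 %

The divider's output (Thévenin) resistance is R₁‖R₂ = 147.8 Ω.
Fractional drop under load = R_th/(R_th + R_L) = 147.8 / (147.8 + 2430) = 0.05733.
So the output falls by 5.73 %.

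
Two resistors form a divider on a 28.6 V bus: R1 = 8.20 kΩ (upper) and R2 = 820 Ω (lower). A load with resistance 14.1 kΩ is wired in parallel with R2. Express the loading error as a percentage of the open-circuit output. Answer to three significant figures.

The divider's output (Thévenin) resistance is R1‖R2 = 745.5 Ω.
Fractional drop under load = R_th/(R_th + R_L) = 745.5 / (745.5 + 14100) = 0.05021.
So the output falls by 5.02 %.

5.02 %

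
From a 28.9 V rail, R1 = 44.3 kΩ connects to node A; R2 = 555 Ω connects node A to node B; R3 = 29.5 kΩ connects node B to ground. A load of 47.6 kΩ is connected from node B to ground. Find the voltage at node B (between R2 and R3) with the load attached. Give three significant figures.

At node B, R3 is in parallel with the load: R3‖R_L = 18210 Ω.
Below node A the resistance is R2 + (R3‖R_L) = 18770 Ω, so V_A = 28.9 × 18770/63070 = 8.600 V.
Then V_B = V_A × (R3‖R_L)/(R2 + R3‖R_L) = 8.600 × 18210/18770 = 8.35 V.

V ≈ 8.35 V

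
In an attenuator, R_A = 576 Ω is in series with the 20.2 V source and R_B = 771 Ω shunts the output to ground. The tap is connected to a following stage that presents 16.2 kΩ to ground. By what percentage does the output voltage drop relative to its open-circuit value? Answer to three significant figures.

The divider's output (Thévenin) resistance is R_A‖R_B = 329.7 Ω.
Fractional drop under load = R_th/(R_th + R_L) = 329.7 / (329.7 + 16200) = 0.01995.
So the output falls by 1.99 %.

1.99 %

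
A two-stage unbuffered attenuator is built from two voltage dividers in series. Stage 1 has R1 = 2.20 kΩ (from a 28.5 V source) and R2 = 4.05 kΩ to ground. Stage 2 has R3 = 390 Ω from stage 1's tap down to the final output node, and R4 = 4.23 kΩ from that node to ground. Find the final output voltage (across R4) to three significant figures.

V_out ≈ 12.9 V

Stage 2 presents R3+R4 = 4620 Ω as a load on stage 1's tap.
Stage 1's lower leg becomes R2‖(R3+R4) = 2158 Ω, so V_mid = 28.5 × 2158/4358 = 14.11 V.
Stage 2 is itself unloaded: V_out = V_mid × R4/(R3+R4) = 14.11 × 4230/4620 = 12.9 V.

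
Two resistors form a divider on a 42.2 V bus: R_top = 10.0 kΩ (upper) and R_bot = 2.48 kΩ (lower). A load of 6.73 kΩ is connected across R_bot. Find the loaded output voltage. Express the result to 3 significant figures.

V_out ≈ 6.47 V

The load sits in parallel with R_bot: R_bot‖R_L = (2.48 × 6.73) / (2.48 + 6.73) = 1.812 kΩ.
V_out = 42.2 × 1.812 / (10.0 + 1.812) = 42.2 × 1.812/11.81 = 6.47 V.
(Unloaded it would have been 8.39 V.)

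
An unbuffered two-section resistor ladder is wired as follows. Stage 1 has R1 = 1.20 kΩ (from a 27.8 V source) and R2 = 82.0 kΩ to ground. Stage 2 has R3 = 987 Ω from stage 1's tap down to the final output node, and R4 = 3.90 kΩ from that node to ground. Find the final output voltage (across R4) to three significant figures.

Stage 2 presents R3+R4 = 4887 Ω as a load on stage 1's tap.
Stage 1's lower leg becomes R2‖(R3+R4) = 4612 Ω, so V_mid = 27.8 × 4612/5812 = 22.06 V.
Stage 2 is itself unloaded: V_out = V_mid × R4/(R3+R4) = 22.06 × 3900/4887 = 17.6 V.

V_out ≈ 17.6 V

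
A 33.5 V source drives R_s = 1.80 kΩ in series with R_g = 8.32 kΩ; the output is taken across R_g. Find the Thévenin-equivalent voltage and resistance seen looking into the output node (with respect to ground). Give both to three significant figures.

V_th = 27.5 V, R_th = 1.48 kΩ

V_th is the open-circuit tap voltage: 33.5 × 8.32/(1.80 + 8.32) = 27.5 V.
With the supply zeroed, R_s and R_g appear in parallel from the tap: R_th = R_s‖R_g = (1.80 × 8.32)/10.12 = 1.48 kΩ.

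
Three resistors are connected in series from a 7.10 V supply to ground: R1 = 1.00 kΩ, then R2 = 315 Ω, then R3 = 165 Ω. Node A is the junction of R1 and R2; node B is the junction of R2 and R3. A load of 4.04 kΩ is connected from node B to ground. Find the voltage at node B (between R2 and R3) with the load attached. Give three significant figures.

V ≈ 0.764 V

At node B, R3 is in parallel with the load: R3‖R_L = 158.5 Ω.
Below node A the resistance is R2 + (R3‖R_L) = 473.5 Ω, so V_A = 7.10 × 473.5/1474 = 2.282 V.
Then V_B = V_A × (R3‖R_L)/(R2 + R3‖R_L) = 2.282 × 158.5/473.5 = 0.764 V.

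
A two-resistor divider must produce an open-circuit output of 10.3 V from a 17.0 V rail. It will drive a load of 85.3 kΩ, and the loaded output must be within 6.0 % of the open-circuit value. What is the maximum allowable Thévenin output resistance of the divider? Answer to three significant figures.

Loading drop = R_th/(R_th + R_L) ≤ 0.0600, so R_th ≤ R_L · ε/(1−ε) = 85.3 kΩ × 0.0600/0.9400 = 5.44 kΩ.

R_th ≤ 5.44 kΩ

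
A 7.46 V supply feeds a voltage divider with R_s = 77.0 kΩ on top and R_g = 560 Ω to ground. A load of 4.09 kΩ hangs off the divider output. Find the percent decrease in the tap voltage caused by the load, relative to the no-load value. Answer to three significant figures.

12.0 %

The divider's output (Thévenin) resistance is R_s‖R_g = 556.0 Ω.
Fractional drop under load = R_th/(R_th + R_L) = 556.0 / (556.0 + 4090) = 0.1197.
So the output falls by 12.0 %.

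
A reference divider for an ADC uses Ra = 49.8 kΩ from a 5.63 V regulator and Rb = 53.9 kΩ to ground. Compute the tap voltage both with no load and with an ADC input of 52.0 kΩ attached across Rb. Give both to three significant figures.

Open-circuit: V = 5.63 × 53.9/(49.8 + 53.9) = 2.93 V.
With the load, Rb becomes Rb‖R_L = 26.47 kΩ, so V = 5.63 × 26.47/76.27 = 1.95 V.

Unloaded: 2.93 V; loaded: 1.95 V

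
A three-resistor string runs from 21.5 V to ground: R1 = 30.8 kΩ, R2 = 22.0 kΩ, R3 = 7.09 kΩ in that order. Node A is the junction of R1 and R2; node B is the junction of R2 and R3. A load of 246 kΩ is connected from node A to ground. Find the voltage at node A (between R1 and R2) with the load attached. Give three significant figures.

V ≈ 9.84 V

Below node A the series string R2+R3 = 29.09 kΩ sits in parallel with the 246 kΩ load: 26.01 kΩ.
V_A = 21.5 × 26.01/(30.8 + 26.01) = 9.84 V.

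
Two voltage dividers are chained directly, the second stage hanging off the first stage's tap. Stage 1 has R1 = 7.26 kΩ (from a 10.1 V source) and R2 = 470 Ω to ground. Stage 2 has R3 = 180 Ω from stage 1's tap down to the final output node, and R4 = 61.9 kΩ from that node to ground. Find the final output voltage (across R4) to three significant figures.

V_out ≈ 0.608 V

Stage 2 presents R3+R4 = 62080 Ω as a load on stage 1's tap.
Stage 1's lower leg becomes R2‖(R3+R4) = 466.5 Ω, so V_mid = 10.1 × 466.5/7726 = 0.6098 V.
Stage 2 is itself unloaded: V_out = V_mid × R4/(R3+R4) = 0.6098 × 61900/62080 = 0.608 V.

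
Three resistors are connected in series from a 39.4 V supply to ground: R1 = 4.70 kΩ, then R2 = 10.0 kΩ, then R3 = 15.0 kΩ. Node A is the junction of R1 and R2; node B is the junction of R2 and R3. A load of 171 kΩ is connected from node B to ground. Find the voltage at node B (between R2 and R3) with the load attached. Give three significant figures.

At node B, R3 is in parallel with the load: R3‖R_L = 13.79 kΩ.
Below node A the resistance is R2 + (R3‖R_L) = 23.79 kΩ, so V_A = 39.4 × 23.79/28.49 = 32.90 V.
Then V_B = V_A × (R3‖R_L)/(R2 + R3‖R_L) = 32.90 × 13.79/23.79 = 19.1 V.

V ≈ 19.1 V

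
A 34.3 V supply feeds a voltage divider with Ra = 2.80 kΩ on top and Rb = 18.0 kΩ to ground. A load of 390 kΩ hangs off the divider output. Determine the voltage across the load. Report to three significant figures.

The load sits in parallel with Rb: Rb‖R_L = (18.0 × 390) / (18.0 + 390) = 17.21 kΩ.
V_out = 34.3 × 17.21 / (2.80 + 17.21) = 34.3 × 17.21/20.01 = 29.5 V.
(Unloaded it would have been 29.7 V.)

V_out ≈ 29.5 V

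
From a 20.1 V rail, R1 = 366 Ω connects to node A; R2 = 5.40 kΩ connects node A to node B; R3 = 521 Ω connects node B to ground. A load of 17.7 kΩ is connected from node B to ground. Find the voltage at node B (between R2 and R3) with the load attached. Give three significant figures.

At node B, R3 is in parallel with the load: R3‖R_L = 506.1 Ω.
Below node A the resistance is R2 + (R3‖R_L) = 5906 Ω, so V_A = 20.1 × 5906/6272 = 18.93 V.
Then V_B = V_A × (R3‖R_L)/(R2 + R3‖R_L) = 18.93 × 506.1/5906 = 1.62 V.

V ≈ 1.62 V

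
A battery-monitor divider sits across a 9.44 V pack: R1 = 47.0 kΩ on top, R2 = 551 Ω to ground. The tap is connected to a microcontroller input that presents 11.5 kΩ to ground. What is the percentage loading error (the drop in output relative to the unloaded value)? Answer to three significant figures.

The divider's output (Thévenin) resistance is R1‖R2 = 544.6 Ω.
Fractional drop under load = R_th/(R_th + R_L) = 544.6 / (544.6 + 11500) = 0.04522.
So the output falls by 4.52 %.

4.52 %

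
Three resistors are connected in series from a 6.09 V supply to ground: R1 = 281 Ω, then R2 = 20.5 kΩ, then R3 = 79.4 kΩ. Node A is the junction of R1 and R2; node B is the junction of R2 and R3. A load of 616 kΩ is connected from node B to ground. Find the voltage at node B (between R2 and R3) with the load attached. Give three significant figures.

At node B, R3 is in parallel with the load: R3‖R_L = 70330 Ω.
Below node A the resistance is R2 + (R3‖R_L) = 90830 Ω, so V_A = 6.09 × 90830/91120 = 6.071 V.
Then V_B = V_A × (R3‖R_L)/(R2 + R3‖R_L) = 6.071 × 70330/90830 = 4.70 V.

V ≈ 4.70 V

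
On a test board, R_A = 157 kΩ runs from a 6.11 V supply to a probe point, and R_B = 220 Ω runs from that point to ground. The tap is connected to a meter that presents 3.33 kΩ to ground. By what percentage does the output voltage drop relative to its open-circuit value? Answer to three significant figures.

The divider's output (Thévenin) resistance is R_A‖R_B = 219.7 Ω.
Fractional drop under load = R_th/(R_th + R_L) = 219.7 / (219.7 + 3330) = 0.06189.
So the output falls by 6.19 %.

6.19 %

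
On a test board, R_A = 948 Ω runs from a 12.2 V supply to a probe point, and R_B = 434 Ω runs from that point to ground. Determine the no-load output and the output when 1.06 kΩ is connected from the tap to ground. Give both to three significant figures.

Open-circuit: V = 12.2 × 434/(948 + 434) = 3.83 V.
With the load, R_B becomes R_B‖R_L = 307.9 Ω, so V = 12.2 × 307.9/1256 = 2.99 V.

Unloaded: 3.83 V; loaded: 2.99 V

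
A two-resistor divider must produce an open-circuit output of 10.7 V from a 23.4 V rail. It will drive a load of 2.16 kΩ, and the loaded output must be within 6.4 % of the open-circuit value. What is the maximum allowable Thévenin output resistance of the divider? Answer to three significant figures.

Loading drop = R_th/(R_th + R_L) ≤ 0.0640, so R_th ≤ R_L · ε/(1−ε) = 2.16 kΩ × 0.0640/0.9360 = 148 Ω.
(Any R1, R2 with R2/(R1+R2) = 0.457 and R1‖R2 ≤ 148 Ω will meet the spec.)

R_th ≤ 148 Ω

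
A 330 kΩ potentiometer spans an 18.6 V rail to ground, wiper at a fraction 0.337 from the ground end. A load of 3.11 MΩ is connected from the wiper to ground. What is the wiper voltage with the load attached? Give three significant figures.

The wiper splits the pot into (1−α)R = 218.8 kΩ above and αR = 111.2 kΩ below.
Lower section ‖ load = 107.4 kΩ.
V_wiper = 18.6 × 107.4/(218.8 + 107.4) = 6.12 V.

V ≈ 6.12 V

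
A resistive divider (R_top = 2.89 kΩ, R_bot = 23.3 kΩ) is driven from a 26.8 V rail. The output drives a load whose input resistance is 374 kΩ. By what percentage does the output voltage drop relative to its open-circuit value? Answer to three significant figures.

The divider's output (Thévenin) resistance is R_top‖R_bot = 2.571 kΩ.
Fractional drop under load = R_th/(R_th + R_L) = 2.571 / (2.571 + 374) = 0.006828.
So the output falls by 0.683 %.

0.683 %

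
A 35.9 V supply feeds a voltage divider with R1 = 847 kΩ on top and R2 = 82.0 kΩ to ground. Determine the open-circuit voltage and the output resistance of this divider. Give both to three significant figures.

V_th = 3.17 V, R_th = 74.8 kΩ

V_th is the open-circuit tap voltage: 35.9 × 82.0/(847 + 82.0) = 3.17 V.
With the supply zeroed, R1 and R2 appear in parallel from the tap: R_th = R1‖R2 = (847 × 82.0)/929.0 = 74.8 kΩ.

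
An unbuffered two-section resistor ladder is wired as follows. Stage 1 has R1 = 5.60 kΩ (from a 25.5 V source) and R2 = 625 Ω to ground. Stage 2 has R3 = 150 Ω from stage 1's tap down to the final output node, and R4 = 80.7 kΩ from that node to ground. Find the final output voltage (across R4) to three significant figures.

Stage 2 presents R3+R4 = 80850 Ω as a load on stage 1's tap.
Stage 1's lower leg becomes R2‖(R3+R4) = 620.2 Ω, so V_mid = 25.5 × 620.2/6220 = 2.543 V.
Stage 2 is itself unloaded: V_out = V_mid × R4/(R3+R4) = 2.543 × 80700/80850 = 2.54 V.

V_out ≈ 2.54 V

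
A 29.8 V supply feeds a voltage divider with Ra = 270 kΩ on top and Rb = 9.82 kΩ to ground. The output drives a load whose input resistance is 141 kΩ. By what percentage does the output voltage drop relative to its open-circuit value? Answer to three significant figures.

6.30 %

The divider's output (Thévenin) resistance is Ra‖Rb = 9.475 kΩ.
Fractional drop under load = R_th/(R_th + R_L) = 9.475 / (9.475 + 141) = 0.06297.
So the output falls by 6.30 %.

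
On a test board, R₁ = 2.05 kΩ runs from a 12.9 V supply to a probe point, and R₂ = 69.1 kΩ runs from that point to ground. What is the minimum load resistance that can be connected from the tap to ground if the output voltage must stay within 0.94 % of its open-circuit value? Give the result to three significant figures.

Output resistance R_th = R₁‖R₂ = (2.05 × 69.1)/71.15 = 1.991 kΩ.
The fractional drop is R_th/(R_th + R_L); requiring this ≤ 0.00940 gives R_L ≥ R_th(1/0.00940 − 1) = 1.991 × 105.4 = 210 kΩ.

R_L(min) ≈ 210 kΩ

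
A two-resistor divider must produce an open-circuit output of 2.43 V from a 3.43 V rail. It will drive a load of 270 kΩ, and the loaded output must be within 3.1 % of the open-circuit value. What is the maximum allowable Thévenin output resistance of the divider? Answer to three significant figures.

R_th ≤ 8.64 kΩ

Loading drop = R_th/(R_th + R_L) ≤ 0.0310, so R_th ≤ R_L · ε/(1−ε) = 270 kΩ × 0.0310/0.9690 = 8.64 kΩ.
(Any R1, R2 with R2/(R1+R2) = 0.708 and R1‖R2 ≤ 8.64 kΩ will meet the spec.)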